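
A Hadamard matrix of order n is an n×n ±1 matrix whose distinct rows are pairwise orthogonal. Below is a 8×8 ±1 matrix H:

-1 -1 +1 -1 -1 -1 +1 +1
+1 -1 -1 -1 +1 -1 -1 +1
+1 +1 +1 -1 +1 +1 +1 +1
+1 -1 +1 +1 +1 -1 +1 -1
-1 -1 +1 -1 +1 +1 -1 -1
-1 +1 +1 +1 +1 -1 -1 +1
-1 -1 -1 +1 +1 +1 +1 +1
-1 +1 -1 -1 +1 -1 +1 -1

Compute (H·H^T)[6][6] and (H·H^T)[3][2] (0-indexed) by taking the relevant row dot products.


Row 2 of H: [1, 1, 1, -1, 1, 1, 1, 1].
Row 3 of H: [1, -1, 1, 1, 1, -1, 1, -1].
Row 6 of H: [-1, -1, -1, 1, 1, 1, 1, 1].
(H·H^T)[6][6] = Σ_j H[6][j]·H[6][j] = (-1)² + (-1)² + (-1)² + (1)² + (1)² + (1)² + (1)² + (1)² = 1 + 1 + 1 + 1 + 1 + 1 + 1 + 1 = 8.
(H·H^T)[3][2] = Σ_j H[3][j]·H[2][j] = (1)·(1) + (-1)·(1) + (1)·(1) + (1)·(-1) + (1)·(1) + (-1)·(1) + (1)·(1) + (-1)·(1) = 1 + -1 + 1 + -1 + 1 + -1 + 1 + -1 = 0.
So rows 3 and 2 are orthogonal; the diagonal entry equals n = 8.

(6,6) entry = 8; (3,2) entry = 0.


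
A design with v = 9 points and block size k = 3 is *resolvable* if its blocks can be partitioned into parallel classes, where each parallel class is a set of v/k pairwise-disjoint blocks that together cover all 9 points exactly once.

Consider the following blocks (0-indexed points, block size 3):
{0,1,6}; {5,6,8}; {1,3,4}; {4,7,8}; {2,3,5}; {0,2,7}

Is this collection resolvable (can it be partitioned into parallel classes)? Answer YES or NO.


v = 9, block size k = 3, number of blocks = 6.
For resolvability, blocks must partition into parallel classes of size v/k = 3.
Total blocks must therefore be a multiple of 3: 6 = 3·2 + 0 ⇒ divisible ✓.
Greedy packing gives 2 candidate class(es). Each should be a full parallel class (size 3, covers all 9 points).
  Class 1 (3 blocks): {0,1,6}; {4,7,8}; {2,3,5}. Points covered: [0, 1, 2, 3, 4, 5, 6, 7, 8].
  Class 2 (3 blocks): {5,6,8}; {1,3,4}; {0,2,7}. Points covered: [0, 1, 2, 3, 4, 5, 6, 7, 8].
All classes full (size 3)? YES. All classes cover every point? YES.
Resolvable? YES.

YES


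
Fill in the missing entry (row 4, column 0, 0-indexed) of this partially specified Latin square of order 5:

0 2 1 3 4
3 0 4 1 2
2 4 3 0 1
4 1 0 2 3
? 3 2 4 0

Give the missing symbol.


Row 4 contains symbols [0, 2, 3, 4] — missing [1].
Column 0 contains symbols [0, 2, 3, 4] — missing [1].
The missing symbol must appear in both missing sets; intersection = [1].
Therefore the hidden value is 1.

Missing value = 1.


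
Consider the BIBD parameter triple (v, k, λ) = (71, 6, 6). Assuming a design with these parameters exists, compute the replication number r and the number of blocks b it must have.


Any 2-(v, k, λ) BIBD satisfies two necessary conditions:
  (i)  Each point sits in r blocks, and counting incidences through any fixed point gives r(k − 1) = λ(v − 1), so r = λ(v − 1)/(k − 1).
  (ii) Total incidences bk = vr, so b = vr/k.
Step 1: r = λ(v − 1)/(k − 1) = 6·(71 − 1)/(6 − 1) = 6·70/5 = 420/5 = 84.
Step 2: b = vr/k = 71·84/6 = 5964/6 = 994.
Check integrality: r = 84 ∈ Z ✓, b = 994 ∈ Z ✓.
(These identities are necessary conditions: they determine r and b for any design with these parameters, but do not by themselves prove that one exists.)

r = 84, b = 994.


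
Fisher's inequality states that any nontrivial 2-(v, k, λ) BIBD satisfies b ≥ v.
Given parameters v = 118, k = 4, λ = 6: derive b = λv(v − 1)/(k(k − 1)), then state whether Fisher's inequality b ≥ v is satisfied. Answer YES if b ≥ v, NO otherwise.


b = λv(v − 1)/(k(k − 1)) = 6·118·117/(4·3) = 82836/12 = 6903.
Compare with v = 118: b ≥ v, so Fisher's inequality holds.

YES


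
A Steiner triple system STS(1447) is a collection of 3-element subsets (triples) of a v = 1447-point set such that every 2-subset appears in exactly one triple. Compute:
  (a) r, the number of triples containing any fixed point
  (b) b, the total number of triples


An STS(v) is a 2-(v, 3, 1) BIBD: block size k = 3, λ = 1.
Replication: r(k − 1) = λ(v − 1) ⇒ r·2 = 1447 − 1 = 1446 ⇒ r = 723.
Block count: bk = vr ⇒ b·3 = 1447·723 = 1046181 ⇒ b = 348727.

r = 723, b = 348727.


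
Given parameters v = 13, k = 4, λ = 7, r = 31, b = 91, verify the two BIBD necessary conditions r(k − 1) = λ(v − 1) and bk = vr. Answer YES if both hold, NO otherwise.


Condition (i): r(k − 1) = 31·3 = 93; λ(v − 1) = 7·12 = 84. Match? NO.
Condition (ii): bk = 91·4 = 364; vr = 13·31 = 403. Match? NO.
Both conditions hold? NO.

NO


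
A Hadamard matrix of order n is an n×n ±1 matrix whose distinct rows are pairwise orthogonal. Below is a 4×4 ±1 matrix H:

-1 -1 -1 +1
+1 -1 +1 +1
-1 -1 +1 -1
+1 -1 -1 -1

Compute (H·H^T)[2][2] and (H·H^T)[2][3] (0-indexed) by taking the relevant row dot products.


Row 2 of H: [-1, -1, 1, -1].
Row 3 of H: [1, -1, -1, -1].
(H·H^T)[2][2] = Σ_j H[2][j]·H[2][j] = (-1)² + (-1)² + (1)² + (-1)² = 1 + 1 + 1 + 1 = 4.
(H·H^T)[2][3] = Σ_j H[2][j]·H[3][j] = (-1)·(1) + (-1)·(-1) + (1)·(-1) + (-1)·(-1) = -1 + 1 + -1 + 1 = 0.
So rows 2 and 3 are orthogonal; the diagonal entry equals n = 4.

(2,2) entry = 4; (2,3) entry = 0.


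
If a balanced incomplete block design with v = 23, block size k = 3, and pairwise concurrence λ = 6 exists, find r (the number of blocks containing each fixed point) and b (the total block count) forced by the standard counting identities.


Any 2-(v, k, λ) BIBD satisfies two necessary conditions:
  (i)  Each point sits in r blocks, and counting incidences through any fixed point gives r(k − 1) = λ(v − 1), so r = λ(v − 1)/(k − 1).
  (ii) Total incidences bk = vr, so b = vr/k.
Step 1: r = λ(v − 1)/(k − 1) = 6·(23 − 1)/(3 − 1) = 6·22/2 = 132/2 = 66.
Step 2: b = vr/k = 23·66/3 = 1518/3 = 506.
Check integrality: r = 66 ∈ Z ✓, b = 506 ∈ Z ✓.
(These identities are necessary conditions: they determine r and b for any design with these parameters, but do not by themselves prove that one exists.)

r = 66, b = 506.


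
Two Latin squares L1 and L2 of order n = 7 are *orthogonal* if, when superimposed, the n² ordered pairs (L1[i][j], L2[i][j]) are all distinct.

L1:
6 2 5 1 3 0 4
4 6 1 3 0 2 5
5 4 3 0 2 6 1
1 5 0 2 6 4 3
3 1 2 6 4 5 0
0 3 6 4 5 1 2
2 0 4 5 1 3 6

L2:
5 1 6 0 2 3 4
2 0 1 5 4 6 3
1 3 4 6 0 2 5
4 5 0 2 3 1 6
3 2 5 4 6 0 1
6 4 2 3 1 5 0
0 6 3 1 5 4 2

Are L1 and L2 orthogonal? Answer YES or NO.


Form the n² = 49 superimposed pairs (L1[i][j], L2[i][j]), row by row (rows and columns indexed from 0):
row 0: (6,5) (2,1) (5,6) (1,0) (3,2) (0,3) (4,4)
row 1: (4,2) (6,0) (1,1) (3,5) (0,4) (2,6) (5,3)
row 2: (5,1) (4,3) (3,4) (0,6) (2,0) (6,2) (1,5)
row 3: (1,4) (5,5) (0,0) (2,2) (6,3) (4,1) (3,6)
row 4: (3,3) (1,2) (2,5) (6,4) (4,6) (5,0) (0,1)
row 5: (0,6) (3,4) (6,2) (4,3) (5,1) (1,5) (2,0)
row 6: (2,0) (0,6) (4,3) (5,1) (1,5) (3,4) (6,2)
Orthogonality requires all 49 pairs distinct.
But the pair (0,6) repeats: cell (2,3) has L1 = 0, L2 = 6, and cell (5,0) has L1 = 0, L2 = 6.
A repeated pair means some other pair never occurs (only 35 distinct pairs out of 49), so the squares are not orthogonal.
Conclusion: NO.

NO


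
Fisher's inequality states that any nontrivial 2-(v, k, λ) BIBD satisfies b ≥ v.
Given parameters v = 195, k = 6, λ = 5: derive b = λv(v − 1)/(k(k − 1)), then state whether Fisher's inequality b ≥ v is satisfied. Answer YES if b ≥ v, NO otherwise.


b = λv(v − 1)/(k(k − 1)) = 5·195·194/(6·5) = 189150/30 = 6305.
Compare with v = 195: b ≥ v, so Fisher's inequality holds.

YES


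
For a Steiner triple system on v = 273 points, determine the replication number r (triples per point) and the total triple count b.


An STS(v) is a 2-(v, 3, 1) BIBD: block size k = 3, λ = 1.
Replication: r(k − 1) = λ(v − 1) ⇒ r·2 = 273 − 1 = 272 ⇒ r = 136.
Block count: b = v(v − 1)/6 = 273·272/6 = 74256/6 = 12376.
(Check via bk = vr: 12376·3 = 37128 = 273·136 = 37128 ✓.)

r = 136, b = 12376.


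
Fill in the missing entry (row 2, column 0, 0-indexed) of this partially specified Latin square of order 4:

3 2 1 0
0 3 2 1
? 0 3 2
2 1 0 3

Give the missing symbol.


Row 2 contains symbols [0, 2, 3] — missing [1].
Column 0 contains symbols [0, 2, 3] — missing [1].
The missing symbol must appear in both missing sets; intersection = [1].
Therefore the hidden value is 1.

Missing value = 1.


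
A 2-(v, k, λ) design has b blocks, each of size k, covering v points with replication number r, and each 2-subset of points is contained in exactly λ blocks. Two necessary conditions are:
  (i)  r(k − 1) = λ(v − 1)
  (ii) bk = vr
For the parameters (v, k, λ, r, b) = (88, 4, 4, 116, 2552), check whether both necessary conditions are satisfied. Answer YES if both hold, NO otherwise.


Condition (i): r(k − 1) = 116·3 = 348; λ(v − 1) = 4·87 = 348. Match? YES.
Condition (ii): bk = 2552·4 = 10208; vr = 88·116 = 10208. Match? YES.
Both conditions hold? YES.

YES


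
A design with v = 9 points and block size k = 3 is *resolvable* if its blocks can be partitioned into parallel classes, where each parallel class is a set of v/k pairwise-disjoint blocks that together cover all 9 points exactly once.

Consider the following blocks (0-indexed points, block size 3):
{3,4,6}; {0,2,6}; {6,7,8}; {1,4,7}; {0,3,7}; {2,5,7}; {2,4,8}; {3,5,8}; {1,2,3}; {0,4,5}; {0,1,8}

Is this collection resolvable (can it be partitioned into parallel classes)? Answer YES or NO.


v = 9, block size k = 3, number of blocks = 11.
For resolvability, blocks must partition into parallel classes of size v/k = 3.
Total blocks must therefore be a multiple of 3: 11 = 3·3 + 2 ⇒ not divisible ✗.
Resolvable? NO.

NO


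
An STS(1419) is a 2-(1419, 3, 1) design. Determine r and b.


An STS(v) is a 2-(v, 3, 1) BIBD: block size k = 3, λ = 1.
Replication: r(k − 1) = λ(v − 1) ⇒ r·2 = 1419 − 1 = 1418 ⇒ r = 709.
Block count: b = v(v − 1)/6 = 1419·1418/6 = 2012142/6 = 335357.

r = 709, b = 335357.


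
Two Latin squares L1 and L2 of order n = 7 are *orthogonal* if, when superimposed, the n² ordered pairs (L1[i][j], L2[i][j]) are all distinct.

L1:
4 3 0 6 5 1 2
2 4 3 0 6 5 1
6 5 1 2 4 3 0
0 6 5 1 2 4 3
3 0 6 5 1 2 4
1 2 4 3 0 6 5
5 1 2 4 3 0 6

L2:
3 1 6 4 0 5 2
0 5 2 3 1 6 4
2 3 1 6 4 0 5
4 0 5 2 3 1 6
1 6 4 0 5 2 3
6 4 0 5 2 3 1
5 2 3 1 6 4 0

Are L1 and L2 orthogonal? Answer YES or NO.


Form the n² = 49 superimposed pairs (L1[i][j], L2[i][j]), row by row (rows and columns indexed from 0):
row 0: (4,3) (3,1) (0,6) (6,4) (5,0) (1,5) (2,2)
row 1: (2,0) (4,5) (3,2) (0,3) (6,1) (5,6) (1,4)
row 2: (6,2) (5,3) (1,1) (2,6) (4,4) (3,0) (0,5)
row 3: (0,4) (6,0) (5,5) (1,2) (2,3) (4,1) (3,6)
row 4: (3,1) (0,6) (6,4) (5,0) (1,5) (2,2) (4,3)
row 5: (1,6) (2,4) (4,0) (3,5) (0,2) (6,3) (5,1)
row 6: (5,5) (1,2) (2,3) (4,1) (3,6) (0,4) (6,0)
Orthogonality requires all 49 pairs distinct.
But the pair (3,1) repeats: cell (0,1) has L1 = 3, L2 = 1, and cell (4,0) has L1 = 3, L2 = 1.
A repeated pair means some other pair never occurs (only 35 distinct pairs out of 49), so the squares are not orthogonal.
Conclusion: NO.

NO


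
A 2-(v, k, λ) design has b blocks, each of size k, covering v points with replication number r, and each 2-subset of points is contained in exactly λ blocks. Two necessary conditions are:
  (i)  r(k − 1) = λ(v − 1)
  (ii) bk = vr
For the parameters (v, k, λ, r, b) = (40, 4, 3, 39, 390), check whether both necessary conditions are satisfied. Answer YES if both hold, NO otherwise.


Condition (i): r(k − 1) = 39·3 = 117; λ(v − 1) = 3·39 = 117. Match? YES.
Condition (ii): bk = 390·4 = 1560; vr = 40·39 = 1560. Match? YES.
Both conditions hold? YES.

YES


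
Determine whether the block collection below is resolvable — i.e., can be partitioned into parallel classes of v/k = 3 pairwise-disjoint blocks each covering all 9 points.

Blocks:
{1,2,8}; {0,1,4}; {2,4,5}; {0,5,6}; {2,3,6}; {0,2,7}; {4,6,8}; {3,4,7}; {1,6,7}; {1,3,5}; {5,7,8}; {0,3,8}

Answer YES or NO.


v = 9, block size k = 3, number of blocks = 12.
For resolvability, blocks must partition into parallel classes of size v/k = 3.
Total blocks must therefore be a multiple of 3: 12 = 3·4 + 0 ⇒ divisible ✓.
Greedy packing gives 4 candidate class(es). Each should be a full parallel class (size 3, covers all 9 points).
  Class 1 (3 blocks): {1,2,8}; {0,5,6}; {3,4,7}. Points covered: [0, 1, 2, 3, 4, 5, 6, 7, 8].
  Class 2 (3 blocks): {0,1,4}; {2,3,6}; {5,7,8}. Points covered: [0, 1, 2, 3, 4, 5, 6, 7, 8].
  Class 3 (3 blocks): {2,4,5}; {1,6,7}; {0,3,8}. Points covered: [0, 1, 2, 3, 4, 5, 6, 7, 8].
  Class 4 (3 blocks): {0,2,7}; {4,6,8}; {1,3,5}. Points covered: [0, 1, 2, 3, 4, 5, 6, 7, 8].
All classes full (size 3)? YES. All classes cover every point? YES.
Resolvable? YES.

YES


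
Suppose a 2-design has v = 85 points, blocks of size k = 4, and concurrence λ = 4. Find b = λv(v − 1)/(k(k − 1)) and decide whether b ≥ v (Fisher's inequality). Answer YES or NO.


b = λv(v − 1)/(k(k − 1)) = 4·85·84/(4·3) = 28560/12 = 2380.
Compare with v = 85: b ≥ v, so Fisher's inequality holds.

YES


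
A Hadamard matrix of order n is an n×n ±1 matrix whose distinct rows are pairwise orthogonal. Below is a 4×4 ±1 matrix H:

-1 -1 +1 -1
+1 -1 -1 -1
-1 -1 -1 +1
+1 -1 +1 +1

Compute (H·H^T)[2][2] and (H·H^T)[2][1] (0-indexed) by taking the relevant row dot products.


Row 1 of H: [1, -1, -1, -1].
Row 2 of H: [-1, -1, -1, 1].
(H·H^T)[2][2] = Σ_j H[2][j]·H[2][j] = (-1)² + (-1)² + (-1)² + (1)² = 1 + 1 + 1 + 1 = 4.
(H·H^T)[2][1] = Σ_j H[2][j]·H[1][j] = (-1)·(1) + (-1)·(-1) + (-1)·(-1) + (1)·(-1) = -1 + 1 + 1 + -1 = 0.
So rows 2 and 1 are orthogonal; the diagonal entry equals n = 4.

(2,2) entry = 4; (2,1) entry = 0.


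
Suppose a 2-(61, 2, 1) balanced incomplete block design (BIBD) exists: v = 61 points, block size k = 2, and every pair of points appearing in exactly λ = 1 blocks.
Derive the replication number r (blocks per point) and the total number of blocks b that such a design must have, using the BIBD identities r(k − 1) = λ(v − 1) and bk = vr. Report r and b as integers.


Any 2-(v, k, λ) BIBD satisfies two necessary conditions:
  (i)  Each point sits in r blocks, and counting incidences through any fixed point gives r(k − 1) = λ(v − 1), so r = λ(v − 1)/(k − 1).
  (ii) Total incidences bk = vr, so b = vr/k.
Step 1: r = λ(v − 1)/(k − 1) = 1·(61 − 1)/(2 − 1) = 1·60/1 = 60/1 = 60.
Step 2: b = vr/k = 61·60/2 = 3660/2 = 1830.
Check integrality: r = 60 ∈ Z ✓, b = 1830 ∈ Z ✓.
(These identities are necessary conditions: they determine r and b for any design with these parameters, but do not by themselves prove that one exists.)

r = 60, b = 1830.


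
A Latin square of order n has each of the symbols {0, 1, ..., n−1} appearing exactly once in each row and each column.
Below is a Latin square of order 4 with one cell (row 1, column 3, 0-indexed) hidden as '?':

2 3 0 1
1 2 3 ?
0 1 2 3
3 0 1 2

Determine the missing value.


Row 1 contains symbols [1, 2, 3] — missing [0].
Column 3 contains symbols [1, 2, 3] — missing [0].
The missing symbol must appear in both missing sets; intersection = [0].
Therefore the hidden value is 0.

Missing value = 0.


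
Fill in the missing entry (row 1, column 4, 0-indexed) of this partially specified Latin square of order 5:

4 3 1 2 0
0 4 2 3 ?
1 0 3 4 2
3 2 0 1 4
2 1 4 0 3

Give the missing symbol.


Row 1 contains symbols [0, 2, 3, 4] — missing [1].
Column 4 contains symbols [0, 2, 3, 4] — missing [1].
The missing symbol must appear in both missing sets; intersection = [1].
Therefore the hidden value is 1.

Missing value = 1.


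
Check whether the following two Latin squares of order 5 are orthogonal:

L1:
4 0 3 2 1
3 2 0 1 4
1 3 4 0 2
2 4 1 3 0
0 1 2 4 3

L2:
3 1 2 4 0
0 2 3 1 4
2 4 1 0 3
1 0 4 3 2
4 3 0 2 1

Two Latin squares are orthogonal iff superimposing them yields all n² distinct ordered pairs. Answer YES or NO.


Form the n² = 25 superimposed pairs (L1[i][j], L2[i][j]), row by row (rows and columns indexed from 0):
row 0: (4,3) (0,1) (3,2) (2,4) (1,0)
row 1: (3,0) (2,2) (0,3) (1,1) (4,4)
row 2: (1,2) (3,4) (4,1) (0,0) (2,3)
row 3: (2,1) (4,0) (1,4) (3,3) (0,2)
row 4: (0,4) (1,3) (2,0) (4,2) (3,1)
Orthogonality requires all 25 pairs distinct.
Check by first coordinate: for each symbol s of L1, list the L2 entries in the n cells where L1 = s; they must all differ.
  L1 = 0: L2 entries (in reading order) 1, 3, 0, 2, 4 — all 5 distinct ✓
  L1 = 1: L2 entries (in reading order) 0, 1, 2, 4, 3 — all 5 distinct ✓
  L1 = 2: L2 entries (in reading order) 4, 2, 3, 1, 0 — all 5 distinct ✓
  L1 = 3: L2 entries (in reading order) 2, 0, 4, 3, 1 — all 5 distinct ✓
  L1 = 4: L2 entries (in reading order) 3, 4, 1, 0, 2 — all 5 distinct ✓
Every symbol of L1 meets every symbol of L2 exactly once, so all 25 pairs are distinct (25 of 25).
Conclusion: YES.

YES


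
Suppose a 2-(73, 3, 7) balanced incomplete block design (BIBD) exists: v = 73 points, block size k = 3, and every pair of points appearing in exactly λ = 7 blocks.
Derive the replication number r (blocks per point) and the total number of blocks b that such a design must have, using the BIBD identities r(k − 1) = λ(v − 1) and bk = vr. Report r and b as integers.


Any 2-(v, k, λ) BIBD satisfies two necessary conditions:
  (i)  Each point sits in r blocks, and counting incidences through any fixed point gives r(k − 1) = λ(v − 1), so r = λ(v − 1)/(k − 1).
  (ii) Total incidences bk = vr, so b = vr/k.
Step 1: r = λ(v − 1)/(k − 1) = 7·(73 − 1)/(3 − 1) = 7·72/2 = 504/2 = 252.
Step 2: b = vr/k = 73·252/3 = 18396/3 = 6132.
Check integrality: r = 252 ∈ Z ✓, b = 6132 ∈ Z ✓.
(These identities are necessary conditions: they determine r and b for any design with these parameters, but do not by themselves prove that one exists.)

r = 252, b = 6132.


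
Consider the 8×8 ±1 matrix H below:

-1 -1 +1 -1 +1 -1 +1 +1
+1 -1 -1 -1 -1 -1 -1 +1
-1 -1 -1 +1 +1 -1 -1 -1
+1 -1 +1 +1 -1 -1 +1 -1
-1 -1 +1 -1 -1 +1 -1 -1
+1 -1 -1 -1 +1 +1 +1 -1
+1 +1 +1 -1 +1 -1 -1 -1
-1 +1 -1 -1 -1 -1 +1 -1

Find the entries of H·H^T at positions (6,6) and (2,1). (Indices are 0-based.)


Row 1 of H: [1, -1, -1, -1, -1, -1, -1, 1].
Row 2 of H: [-1, -1, -1, 1, 1, -1, -1, -1].
Row 6 of H: [1, 1, 1, -1, 1, -1, -1, -1].
(H·H^T)[6][6] = Σ_j H[6][j]·H[6][j] = (1)² + (1)² + (1)² + (-1)² + (1)² + (-1)² + (-1)² + (-1)² = 1 + 1 + 1 + 1 + 1 + 1 + 1 + 1 = 8.
(H·H^T)[2][1] = Σ_j H[2][j]·H[1][j] = (-1)·(1) + (-1)·(-1) + (-1)·(-1) + (1)·(-1) + (1)·(-1) + (-1)·(-1) + (-1)·(-1) + (-1)·(1) = -1 + 1 + 1 + -1 + -1 + 1 + 1 + -1 = 0.
So rows 2 and 1 are orthogonal; the diagonal entry equals n = 8.

(6,6) entry = 8; (2,1) entry = 0.


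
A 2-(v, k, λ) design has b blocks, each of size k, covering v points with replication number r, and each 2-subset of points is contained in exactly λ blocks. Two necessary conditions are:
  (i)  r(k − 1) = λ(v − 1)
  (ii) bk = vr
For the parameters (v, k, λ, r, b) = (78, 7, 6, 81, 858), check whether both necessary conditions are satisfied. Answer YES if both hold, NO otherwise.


Condition (i): r(k − 1) = 81·6 = 486; λ(v − 1) = 6·77 = 462. Match? NO.
Condition (ii): bk = 858·7 = 6006; vr = 78·81 = 6318. Match? NO.
Both conditions hold? NO.

NO


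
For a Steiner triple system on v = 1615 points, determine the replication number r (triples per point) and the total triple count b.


An STS(v) is a 2-(v, 3, 1) BIBD: block size k = 3, λ = 1.
Replication: r(k − 1) = λ(v − 1) ⇒ r·2 = 1615 − 1 = 1614 ⇒ r = 807.
Block count: b = v(v − 1)/6 = 1615·1614/6 = 2606610/6 = 434435.
(Check via bk = vr: 434435·3 = 1303305 = 1615·807 = 1303305 ✓.)

r = 807, b = 434435.


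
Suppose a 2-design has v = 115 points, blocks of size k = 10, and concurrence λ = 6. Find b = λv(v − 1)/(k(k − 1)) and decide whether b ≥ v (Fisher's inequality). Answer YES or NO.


b = λv(v − 1)/(k(k − 1)) = 6·115·114/(10·9) = 78660/90 = 874.
Compare with v = 115: b ≥ v, so Fisher's inequality holds.

YES


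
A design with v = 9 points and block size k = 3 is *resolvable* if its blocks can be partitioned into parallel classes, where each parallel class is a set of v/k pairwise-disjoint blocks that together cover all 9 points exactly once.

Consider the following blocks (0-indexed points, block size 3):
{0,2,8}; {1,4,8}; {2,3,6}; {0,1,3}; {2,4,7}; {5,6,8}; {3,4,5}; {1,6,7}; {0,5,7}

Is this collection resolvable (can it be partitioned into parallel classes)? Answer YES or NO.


v = 9, block size k = 3, number of blocks = 9.
For resolvability, blocks must partition into parallel classes of size v/k = 3.
Total blocks must therefore be a multiple of 3: 9 = 3·3 + 0 ⇒ divisible ✓.
Greedy packing gives 3 candidate class(es). Each should be a full parallel class (size 3, covers all 9 points).
  Class 1 (3 blocks): {0,2,8}; {3,4,5}; {1,6,7}. Points covered: [0, 1, 2, 3, 4, 5, 6, 7, 8].
  Class 2 (3 blocks): {1,4,8}; {2,3,6}; {0,5,7}. Points covered: [0, 1, 2, 3, 4, 5, 6, 7, 8].
  Class 3 (3 blocks): {0,1,3}; {2,4,7}; {5,6,8}. Points covered: [0, 1, 2, 3, 4, 5, 6, 7, 8].
All classes full (size 3)? YES. All classes cover every point? YES.
Resolvable? YES.

YES


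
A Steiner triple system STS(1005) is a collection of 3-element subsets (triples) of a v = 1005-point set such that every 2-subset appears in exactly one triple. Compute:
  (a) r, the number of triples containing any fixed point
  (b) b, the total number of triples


An STS(v) is a 2-(v, 3, 1) BIBD: block size k = 3, λ = 1.
Replication: r(k − 1) = λ(v − 1) ⇒ r·2 = 1005 − 1 = 1004 ⇒ r = 502.
Block count: b = v(v − 1)/6 = 1005·1004/6 = 1009020/6 = 168170.

r = 502, b = 168170.


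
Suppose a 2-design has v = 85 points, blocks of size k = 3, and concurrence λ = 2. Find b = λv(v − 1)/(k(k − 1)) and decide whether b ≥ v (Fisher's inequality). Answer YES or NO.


b = λv(v − 1)/(k(k − 1)) = 2·85·84/(3·2) = 14280/6 = 2380.
Compare with v = 85: b ≥ v, so Fisher's inequality holds.

YES


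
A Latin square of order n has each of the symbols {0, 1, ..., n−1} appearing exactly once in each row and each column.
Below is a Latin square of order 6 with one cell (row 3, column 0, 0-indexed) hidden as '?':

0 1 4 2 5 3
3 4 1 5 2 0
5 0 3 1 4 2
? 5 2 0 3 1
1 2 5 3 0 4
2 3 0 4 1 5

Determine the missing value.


Row 3 contains symbols [0, 1, 2, 3, 5] — missing [4].
Column 0 contains symbols [0, 1, 2, 3, 5] — missing [4].
The missing symbol must appear in both missing sets; intersection = [4].
Therefore the hidden value is 4.

Missing value = 4.


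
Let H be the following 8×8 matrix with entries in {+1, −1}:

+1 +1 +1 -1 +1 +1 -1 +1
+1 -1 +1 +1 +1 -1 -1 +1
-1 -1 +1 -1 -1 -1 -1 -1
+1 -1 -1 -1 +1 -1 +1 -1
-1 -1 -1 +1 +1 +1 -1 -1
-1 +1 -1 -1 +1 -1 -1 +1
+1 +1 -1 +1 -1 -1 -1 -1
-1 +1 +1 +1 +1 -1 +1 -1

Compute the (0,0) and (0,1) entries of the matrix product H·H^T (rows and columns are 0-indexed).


Row 0 of H: [1, 1, 1, -1, 1, 1, -1, 1].
Row 1 of H: [1, -1, 1, 1, 1, -1, -1, 1].
(H·H^T)[0][0] = Σ_j H[0][j]·H[0][j] = (1)² + (1)² + (1)² + (-1)² + (1)² + (1)² + (-1)² + (1)² = 1 + 1 + 1 + 1 + 1 + 1 + 1 + 1 = 8.
(H·H^T)[0][1] = Σ_j H[0][j]·H[1][j] = (1)·(1) + (1)·(-1) + (1)·(1) + (-1)·(1) + (1)·(1) + (1)·(-1) + (-1)·(-1) + (1)·(1) = 1 + -1 + 1 + -1 + 1 + -1 + 1 + 1 = 2.
Rows 0 and 1 are not orthogonal (dot product = 2 ≠ 0), so H is not a Hadamard matrix.

(0,0) entry = 8; (0,1) entry = 2.


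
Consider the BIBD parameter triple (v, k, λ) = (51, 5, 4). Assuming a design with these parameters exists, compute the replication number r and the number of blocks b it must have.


Any 2-(v, k, λ) BIBD satisfies two necessary conditions:
  (i)  Each point sits in r blocks, and counting incidences through any fixed point gives r(k − 1) = λ(v − 1), so r = λ(v − 1)/(k − 1).
  (ii) Total incidences bk = vr, so b = vr/k.
Step 1: r = λ(v − 1)/(k − 1) = 4·(51 − 1)/(5 − 1) = 4·50/4 = 200/4 = 50.
Step 2: b = vr/k = 51·50/5 = 2550/5 = 510.
Check integrality: r = 50 ∈ Z ✓, b = 510 ∈ Z ✓.
(These identities are necessary conditions: they determine r and b for any design with these parameters, but do not by themselves prove that one exists.)

r = 50, b = 510.


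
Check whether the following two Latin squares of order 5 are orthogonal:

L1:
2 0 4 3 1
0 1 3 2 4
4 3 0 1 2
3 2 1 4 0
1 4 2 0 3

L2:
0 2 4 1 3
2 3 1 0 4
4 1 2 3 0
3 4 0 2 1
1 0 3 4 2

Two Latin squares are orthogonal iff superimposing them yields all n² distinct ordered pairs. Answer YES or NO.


Form the n² = 25 superimposed pairs (L1[i][j], L2[i][j]), row by row (rows and columns indexed from 0):
row 0: (2,0) (0,2) (4,4) (3,1) (1,3)
row 1: (0,2) (1,3) (3,1) (2,0) (4,4)
row 2: (4,4) (3,1) (0,2) (1,3) (2,0)
row 3: (3,3) (2,4) (1,0) (4,2) (0,1)
row 4: (1,1) (4,0) (2,3) (0,4) (3,2)
Orthogonality requires all 25 pairs distinct.
But the pair (0,2) repeats: cell (0,1) has L1 = 0, L2 = 2, and cell (1,0) has L1 = 0, L2 = 2.
A repeated pair means some other pair never occurs (only 15 distinct pairs out of 25), so the squares are not orthogonal.
Conclusion: NO.

NO


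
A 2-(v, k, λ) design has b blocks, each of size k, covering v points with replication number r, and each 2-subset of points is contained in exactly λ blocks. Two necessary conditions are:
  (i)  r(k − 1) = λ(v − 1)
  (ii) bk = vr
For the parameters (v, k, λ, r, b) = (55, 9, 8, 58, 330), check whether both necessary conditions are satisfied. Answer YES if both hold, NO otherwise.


Condition (i): r(k − 1) = 58·8 = 464; λ(v − 1) = 8·54 = 432. Match? NO.
Condition (ii): bk = 330·9 = 2970; vr = 55·58 = 3190. Match? NO.
Both conditions hold? NO.

NO


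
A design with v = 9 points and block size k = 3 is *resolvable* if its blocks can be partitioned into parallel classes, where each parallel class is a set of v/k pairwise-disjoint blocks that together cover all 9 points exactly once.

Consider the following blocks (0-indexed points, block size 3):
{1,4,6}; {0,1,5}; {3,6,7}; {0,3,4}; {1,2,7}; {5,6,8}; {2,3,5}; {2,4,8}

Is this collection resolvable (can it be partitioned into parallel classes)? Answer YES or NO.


v = 9, block size k = 3, number of blocks = 8.
For resolvability, blocks must partition into parallel classes of size v/k = 3.
Total blocks must therefore be a multiple of 3: 8 = 3·2 + 2 ⇒ not divisible ✗.
Resolvable? NO.

NO


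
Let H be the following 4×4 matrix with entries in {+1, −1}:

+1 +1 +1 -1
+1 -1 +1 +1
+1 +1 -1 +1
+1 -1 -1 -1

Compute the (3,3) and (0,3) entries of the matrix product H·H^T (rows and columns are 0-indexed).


Row 0 of H: [1, 1, 1, -1].
Row 3 of H: [1, -1, -1, -1].
(H·H^T)[3][3] = Σ_j H[3][j]·H[3][j] = (1)² + (-1)² + (-1)² + (-1)² = 1 + 1 + 1 + 1 = 4.
(H·H^T)[0][3] = Σ_j H[0][j]·H[3][j] = (1)·(1) + (1)·(-1) + (1)·(-1) + (-1)·(-1) = 1 + -1 + -1 + 1 = 0.
So rows 0 and 3 are orthogonal; the diagonal entry equals n = 4.

(3,3) entry = 4; (0,3) entry = 0.


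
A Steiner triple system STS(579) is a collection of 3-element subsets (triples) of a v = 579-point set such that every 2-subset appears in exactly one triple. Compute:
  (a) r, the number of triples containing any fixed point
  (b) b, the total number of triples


An STS(v) is a 2-(v, 3, 1) BIBD: block size k = 3, λ = 1.
Replication: r(k − 1) = λ(v − 1) ⇒ r·2 = 579 − 1 = 578 ⇒ r = 289.
Block count: b = v(v − 1)/6 = 579·578/6 = 334662/6 = 55777.
(Check via bk = vr: 55777·3 = 167331 = 579·289 = 167331 ✓.)

r = 289, b = 55777.


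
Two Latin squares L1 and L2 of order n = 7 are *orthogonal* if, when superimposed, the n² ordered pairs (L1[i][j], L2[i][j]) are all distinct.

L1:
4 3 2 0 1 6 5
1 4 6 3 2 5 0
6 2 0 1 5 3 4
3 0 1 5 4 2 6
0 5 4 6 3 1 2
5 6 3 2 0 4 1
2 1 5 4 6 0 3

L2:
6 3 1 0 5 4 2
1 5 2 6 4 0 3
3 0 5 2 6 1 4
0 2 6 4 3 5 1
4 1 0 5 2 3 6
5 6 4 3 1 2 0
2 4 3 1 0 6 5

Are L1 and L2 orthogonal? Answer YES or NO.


Form the n² = 49 superimposed pairs (L1[i][j], L2[i][j]), row by row (rows and columns indexed from 0):
row 0: (4,6) (3,3) (2,1) (0,0) (1,5) (6,4) (5,2)
row 1: (1,1) (4,5) (6,2) (3,6) (2,4) (5,0) (0,3)
row 2: (6,3) (2,0) (0,5) (1,2) (5,6) (3,1) (4,4)
row 3: (3,0) (0,2) (1,6) (5,4) (4,3) (2,5) (6,1)
row 4: (0,4) (5,1) (4,0) (6,5) (3,2) (1,3) (2,6)
row 5: (5,5) (6,6) (3,4) (2,3) (0,1) (4,2) (1,0)
row 6: (2,2) (1,4) (5,3) (4,1) (6,0) (0,6) (3,5)
Orthogonality requires all 49 pairs distinct.
Check by first coordinate: for each symbol s of L1, list the L2 entries in the n cells where L1 = s; they must all differ.
  L1 = 0: L2 entries (in reading order) 0, 3, 5, 2, 4, 1, 6 — all 7 distinct ✓
  L1 = 1: L2 entries (in reading order) 5, 1, 2, 6, 3, 0, 4 — all 7 distinct ✓
  L1 = 2: L2 entries (in reading order) 1, 4, 0, 5, 6, 3, 2 — all 7 distinct ✓
  L1 = 3: L2 entries (in reading order) 3, 6, 1, 0, 2, 4, 5 — all 7 distinct ✓
  L1 = 4: L2 entries (in reading order) 6, 5, 4, 3, 0, 2, 1 — all 7 distinct ✓
  L1 = 5: L2 entries (in reading order) 2, 0, 6, 4, 1, 5, 3 — all 7 distinct ✓
  L1 = 6: L2 entries (in reading order) 4, 2, 3, 1, 5, 6, 0 — all 7 distinct ✓
Every symbol of L1 meets every symbol of L2 exactly once, so all 49 pairs are distinct (49 of 49).
Conclusion: YES.

YES


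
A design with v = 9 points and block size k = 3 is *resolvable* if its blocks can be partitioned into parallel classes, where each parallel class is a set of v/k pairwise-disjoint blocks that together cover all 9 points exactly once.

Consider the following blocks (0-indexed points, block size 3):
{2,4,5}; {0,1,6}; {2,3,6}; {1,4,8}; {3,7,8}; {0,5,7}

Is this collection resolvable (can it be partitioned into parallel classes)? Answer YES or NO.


v = 9, block size k = 3, number of blocks = 6.
For resolvability, blocks must partition into parallel classes of size v/k = 3.
Total blocks must therefore be a multiple of 3: 6 = 3·2 + 0 ⇒ divisible ✓.
Greedy packing gives 2 candidate class(es). Each should be a full parallel class (size 3, covers all 9 points).
  Class 1 (3 blocks): {2,4,5}; {0,1,6}; {3,7,8}. Points covered: [0, 1, 2, 3, 4, 5, 6, 7, 8].
  Class 2 (3 blocks): {2,3,6}; {1,4,8}; {0,5,7}. Points covered: [0, 1, 2, 3, 4, 5, 6, 7, 8].
All classes full (size 3)? YES. All classes cover every point? YES.
Resolvable? YES.

YES


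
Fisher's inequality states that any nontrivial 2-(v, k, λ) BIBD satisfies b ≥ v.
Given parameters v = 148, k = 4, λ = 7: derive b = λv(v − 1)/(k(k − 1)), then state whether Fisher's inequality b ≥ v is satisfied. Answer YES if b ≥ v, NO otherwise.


b = λv(v − 1)/(k(k − 1)) = 7·148·147/(4·3) = 152292/12 = 12691.
Compare with v = 148: b ≥ v, so Fisher's inequality holds.

YES


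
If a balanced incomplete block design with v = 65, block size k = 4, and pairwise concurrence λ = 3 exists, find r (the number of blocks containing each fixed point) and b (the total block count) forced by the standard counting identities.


Any 2-(v, k, λ) BIBD satisfies two necessary conditions:
  (i)  Each point sits in r blocks, and counting incidences through any fixed point gives r(k − 1) = λ(v − 1), so r = λ(v − 1)/(k − 1).
  (ii) Total incidences bk = vr, so b = vr/k.
Step 1: r = λ(v − 1)/(k − 1) = 3·(65 − 1)/(4 − 1) = 3·64/3 = 192/3 = 64.
Step 2: b = vr/k = 65·64/4 = 4160/4 = 1040.
Check integrality: r = 64 ∈ Z ✓, b = 1040 ∈ Z ✓.
(These identities are necessary conditions: they determine r and b for any design with these parameters, but do not by themselves prove that one exists.)

r = 64, b = 1040.


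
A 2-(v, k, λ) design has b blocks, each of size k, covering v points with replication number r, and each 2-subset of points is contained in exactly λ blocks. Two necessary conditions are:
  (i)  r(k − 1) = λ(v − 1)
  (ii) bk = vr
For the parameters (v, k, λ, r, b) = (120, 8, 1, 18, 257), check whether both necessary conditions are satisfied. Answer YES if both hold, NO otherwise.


Condition (i): r(k − 1) = 18·7 = 126; λ(v − 1) = 1·119 = 119. Match? NO.
Condition (ii): bk = 257·8 = 2056; vr = 120·18 = 2160. Match? NO.
Both conditions hold? NO.

NO


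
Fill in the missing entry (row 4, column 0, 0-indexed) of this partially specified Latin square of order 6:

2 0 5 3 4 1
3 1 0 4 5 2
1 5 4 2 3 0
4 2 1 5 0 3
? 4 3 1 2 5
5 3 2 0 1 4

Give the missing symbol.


Row 4 contains symbols [1, 2, 3, 4, 5] — missing [0].
Column 0 contains symbols [1, 2, 3, 4, 5] — missing [0].
The missing symbol must appear in both missing sets; intersection = [0].
Therefore the hidden value is 0.

Missing value = 0.


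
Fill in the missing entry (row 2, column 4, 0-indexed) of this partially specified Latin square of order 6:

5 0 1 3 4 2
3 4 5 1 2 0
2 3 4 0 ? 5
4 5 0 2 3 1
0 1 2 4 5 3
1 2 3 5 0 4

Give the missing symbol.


Row 2 contains symbols [0, 2, 3, 4, 5] — missing [1].
Column 4 contains symbols [0, 2, 3, 4, 5] — missing [1].
The missing symbol must appear in both missing sets; intersection = [1].
Therefore the hidden value is 1.

Missing value = 1.


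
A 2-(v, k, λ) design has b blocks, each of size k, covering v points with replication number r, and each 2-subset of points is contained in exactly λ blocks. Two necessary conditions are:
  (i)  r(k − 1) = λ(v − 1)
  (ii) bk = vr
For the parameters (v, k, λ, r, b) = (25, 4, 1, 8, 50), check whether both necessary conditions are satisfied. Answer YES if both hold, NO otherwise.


Condition (i): r(k − 1) = 8·3 = 24; λ(v − 1) = 1·24 = 24. Match? YES.
Condition (ii): bk = 50·4 = 200; vr = 25·8 = 200. Match? YES.
Both conditions hold? YES.

YES


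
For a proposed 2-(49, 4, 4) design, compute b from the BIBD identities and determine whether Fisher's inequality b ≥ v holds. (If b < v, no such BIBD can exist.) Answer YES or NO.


r = λ(v − 1)/(k − 1) = 4·48/3 = 64.
b = vr/k = 49·64/4 = 784.
Fisher's inequality: b ≥ v ⇔ 784 ≥ 49? YES.

YES


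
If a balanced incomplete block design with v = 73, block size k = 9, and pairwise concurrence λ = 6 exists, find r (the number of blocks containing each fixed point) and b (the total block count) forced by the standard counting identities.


Any 2-(v, k, λ) BIBD satisfies two necessary conditions:
  (i)  Each point sits in r blocks, and counting incidences through any fixed point gives r(k − 1) = λ(v − 1), so r = λ(v − 1)/(k − 1).
  (ii) Total incidences bk = vr, so b = vr/k.
Step 1: r = λ(v − 1)/(k − 1) = 6·(73 − 1)/(9 − 1) = 6·72/8 = 432/8 = 54.
Step 2: b = vr/k = 73·54/9 = 3942/9 = 438.
Check integrality: r = 54 ∈ Z ✓, b = 438 ∈ Z ✓.
(These identities are necessary conditions: they determine r and b for any design with these parameters, but do not by themselves prove that one exists.)

r = 54, b = 438.


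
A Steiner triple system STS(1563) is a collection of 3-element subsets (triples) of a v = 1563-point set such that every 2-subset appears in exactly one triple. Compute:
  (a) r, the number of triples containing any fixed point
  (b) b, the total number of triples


An STS(v) is a 2-(v, 3, 1) BIBD: block size k = 3, λ = 1.
Replication: r(k − 1) = λ(v − 1) ⇒ r·2 = 1563 − 1 = 1562 ⇒ r = 781.
Block count: b = v(v − 1)/6 = 1563·1562/6 = 2441406/6 = 406901.

r = 781, b = 406901.


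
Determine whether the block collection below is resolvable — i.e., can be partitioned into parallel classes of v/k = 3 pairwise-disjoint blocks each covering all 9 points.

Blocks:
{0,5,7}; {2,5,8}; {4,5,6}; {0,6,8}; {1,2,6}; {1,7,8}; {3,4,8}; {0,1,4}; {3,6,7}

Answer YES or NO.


v = 9, block size k = 3, number of blocks = 9.
For resolvability, blocks must partition into parallel classes of size v/k = 3.
Total blocks must therefore be a multiple of 3: 9 = 3·3 + 0 ⇒ divisible ✓.
Consider block {4,5,6}. The only other block(s) in the collection disjoint from it are {1,7,8} — just 1 block(s). Any parallel class containing {4,5,6} would need 2 other blocks each disjoint from it, so no parallel class of size 3 can contain {4,5,6}.
Since every block must belong to some parallel class in a resolution, the collection cannot be partitioned into parallel classes.
Resolvable? NO.

NO


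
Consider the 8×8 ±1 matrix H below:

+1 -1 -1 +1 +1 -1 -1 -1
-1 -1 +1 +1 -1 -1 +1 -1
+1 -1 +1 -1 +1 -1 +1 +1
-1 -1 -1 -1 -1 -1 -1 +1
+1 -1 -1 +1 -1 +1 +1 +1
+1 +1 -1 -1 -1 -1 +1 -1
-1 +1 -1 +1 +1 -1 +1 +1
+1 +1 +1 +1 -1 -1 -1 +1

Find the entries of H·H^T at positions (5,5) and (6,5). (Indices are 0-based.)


Row 5 of H: [1, 1, -1, -1, -1, -1, 1, -1].
Row 6 of H: [-1, 1, -1, 1, 1, -1, 1, 1].
(H·H^T)[5][5] = Σ_j H[5][j]·H[5][j] = (1)² + (1)² + (-1)² + (-1)² + (-1)² + (-1)² + (1)² + (-1)² = 1 + 1 + 1 + 1 + 1 + 1 + 1 + 1 = 8.
(H·H^T)[6][5] = Σ_j H[6][j]·H[5][j] = (-1)·(1) + (1)·(1) + (-1)·(-1) + (1)·(-1) + (1)·(-1) + (-1)·(-1) + (1)·(1) + (1)·(-1) = -1 + 1 + 1 + -1 + -1 + 1 + 1 + -1 = 0.
So rows 6 and 5 are orthogonal; the diagonal entry equals n = 8.

(5,5) entry = 8; (6,5) entry = 0.


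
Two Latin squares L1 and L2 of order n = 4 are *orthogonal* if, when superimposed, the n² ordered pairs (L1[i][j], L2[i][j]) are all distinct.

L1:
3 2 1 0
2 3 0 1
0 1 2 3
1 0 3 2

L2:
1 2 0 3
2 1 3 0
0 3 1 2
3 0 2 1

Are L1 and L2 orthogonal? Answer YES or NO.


Form the n² = 16 superimposed pairs (L1[i][j], L2[i][j]), row by row (rows and columns indexed from 0):
row 0: (3,1) (2,2) (1,0) (0,3)
row 1: (2,2) (3,1) (0,3) (1,0)
row 2: (0,0) (1,3) (2,1) (3,2)
row 3: (1,3) (0,0) (3,2) (2,1)
Orthogonality requires all 16 pairs distinct.
But the pair (2,2) repeats: cell (0,1) has L1 = 2, L2 = 2, and cell (1,0) has L1 = 2, L2 = 2.
A repeated pair means some other pair never occurs (only 8 distinct pairs out of 16), so the squares are not orthogonal.
Conclusion: NO.

NO


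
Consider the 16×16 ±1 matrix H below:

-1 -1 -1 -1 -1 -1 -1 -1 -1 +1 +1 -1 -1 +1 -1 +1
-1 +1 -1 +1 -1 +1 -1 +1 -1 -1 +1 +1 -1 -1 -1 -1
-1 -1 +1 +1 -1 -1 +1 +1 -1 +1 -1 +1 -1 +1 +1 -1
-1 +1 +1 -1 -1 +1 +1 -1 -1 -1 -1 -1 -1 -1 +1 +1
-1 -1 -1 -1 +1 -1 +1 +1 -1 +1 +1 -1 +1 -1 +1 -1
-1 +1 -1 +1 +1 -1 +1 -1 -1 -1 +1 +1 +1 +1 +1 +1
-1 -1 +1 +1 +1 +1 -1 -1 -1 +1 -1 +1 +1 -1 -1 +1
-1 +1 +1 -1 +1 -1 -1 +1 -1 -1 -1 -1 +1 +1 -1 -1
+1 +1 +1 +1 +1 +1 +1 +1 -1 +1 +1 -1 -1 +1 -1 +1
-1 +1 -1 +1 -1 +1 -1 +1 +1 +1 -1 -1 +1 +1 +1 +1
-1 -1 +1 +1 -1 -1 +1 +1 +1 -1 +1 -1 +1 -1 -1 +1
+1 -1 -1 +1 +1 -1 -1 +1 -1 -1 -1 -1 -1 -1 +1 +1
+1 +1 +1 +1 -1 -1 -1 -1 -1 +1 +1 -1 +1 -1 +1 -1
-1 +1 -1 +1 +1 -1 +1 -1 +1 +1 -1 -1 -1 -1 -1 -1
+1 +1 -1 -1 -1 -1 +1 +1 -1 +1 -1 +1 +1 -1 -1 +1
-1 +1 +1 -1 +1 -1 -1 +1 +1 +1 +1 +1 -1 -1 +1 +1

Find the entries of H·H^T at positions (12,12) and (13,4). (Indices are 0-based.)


Row 4 of H: [-1, -1, -1, -1, 1, -1, 1, 1, -1, 1, 1, -1, 1, -1, 1, -1].
Row 12 of H: [1, 1, 1, 1, -1, -1, -1, -1, -1, 1, 1, -1, 1, -1, 1, -1].
Row 13 of H: [-1, 1, -1, 1, 1, -1, 1, -1, 1, 1, -1, -1, -1, -1, -1, -1].
(H·H^T)[12][12] = Σ_j H[12][j]·H[12][j] = (1)² + (1)² + (1)² + (1)² + (-1)² + (-1)² + (-1)² + (-1)² + (-1)² + (1)² + (1)² + (-1)² + (1)² + (-1)² + (1)² + (-1)² = 1 + 1 + 1 + 1 + 1 + 1 + 1 + 1 + 1 + 1 + 1 + 1 + 1 + 1 + 1 + 1 = 16.
(H·H^T)[13][4] = Σ_j H[13][j]·H[4][j] = (-1)·(-1) + (1)·(-1) + (-1)·(-1) + (1)·(-1) + (1)·(1) + (-1)·(-1) + (1)·(1) + (-1)·(1) + (1)·(-1) + (1)·(1) + (-1)·(1) + (-1)·(-1) + (-1)·(1) + (-1)·(-1) + (-1)·(1) + (-1)·(-1) = 1 + -1 + 1 + -1 + 1 + 1 + 1 + -1 + -1 + 1 + -1 + 1 + -1 + 1 + -1 + 1 = 2.
Rows 13 and 4 are not orthogonal (dot product = 2 ≠ 0), so H is not a Hadamard matrix.

(12,12) entry = 16; (13,4) entry = 2.


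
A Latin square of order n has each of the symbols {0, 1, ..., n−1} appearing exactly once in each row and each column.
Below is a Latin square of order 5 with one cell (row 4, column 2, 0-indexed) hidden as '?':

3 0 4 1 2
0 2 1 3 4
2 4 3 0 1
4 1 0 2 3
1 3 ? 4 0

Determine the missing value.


Row 4 contains symbols [0, 1, 3, 4] — missing [2].
Column 2 contains symbols [0, 1, 3, 4] — missing [2].
The missing symbol must appear in both missing sets; intersection = [2].
Therefore the hidden value is 2.

Missing value = 2.
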